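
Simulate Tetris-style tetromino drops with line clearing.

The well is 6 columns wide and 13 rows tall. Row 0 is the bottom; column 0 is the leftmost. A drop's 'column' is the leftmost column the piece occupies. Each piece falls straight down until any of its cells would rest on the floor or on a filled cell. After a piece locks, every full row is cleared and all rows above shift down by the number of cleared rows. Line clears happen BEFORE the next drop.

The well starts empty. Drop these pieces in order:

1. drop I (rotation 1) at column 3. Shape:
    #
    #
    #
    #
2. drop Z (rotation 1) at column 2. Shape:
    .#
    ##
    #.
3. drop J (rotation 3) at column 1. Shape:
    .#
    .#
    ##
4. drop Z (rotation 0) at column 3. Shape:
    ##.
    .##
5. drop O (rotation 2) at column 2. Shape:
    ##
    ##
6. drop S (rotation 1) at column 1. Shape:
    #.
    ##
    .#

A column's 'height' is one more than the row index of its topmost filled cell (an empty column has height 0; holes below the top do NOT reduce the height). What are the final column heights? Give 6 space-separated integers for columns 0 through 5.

Answer: 0 13 12 10 7 6

Derivation:
Drop 1: I rot1 at col 3 lands with bottom-row=0; cleared 0 line(s) (total 0); column heights now [0 0 0 4 0 0], max=4
Drop 2: Z rot1 at col 2 lands with bottom-row=3; cleared 0 line(s) (total 0); column heights now [0 0 5 6 0 0], max=6
Drop 3: J rot3 at col 1 lands with bottom-row=5; cleared 0 line(s) (total 0); column heights now [0 6 8 6 0 0], max=8
Drop 4: Z rot0 at col 3 lands with bottom-row=5; cleared 0 line(s) (total 0); column heights now [0 6 8 7 7 6], max=8
Drop 5: O rot2 at col 2 lands with bottom-row=8; cleared 0 line(s) (total 0); column heights now [0 6 10 10 7 6], max=10
Drop 6: S rot1 at col 1 lands with bottom-row=10; cleared 0 line(s) (total 0); column heights now [0 13 12 10 7 6], max=13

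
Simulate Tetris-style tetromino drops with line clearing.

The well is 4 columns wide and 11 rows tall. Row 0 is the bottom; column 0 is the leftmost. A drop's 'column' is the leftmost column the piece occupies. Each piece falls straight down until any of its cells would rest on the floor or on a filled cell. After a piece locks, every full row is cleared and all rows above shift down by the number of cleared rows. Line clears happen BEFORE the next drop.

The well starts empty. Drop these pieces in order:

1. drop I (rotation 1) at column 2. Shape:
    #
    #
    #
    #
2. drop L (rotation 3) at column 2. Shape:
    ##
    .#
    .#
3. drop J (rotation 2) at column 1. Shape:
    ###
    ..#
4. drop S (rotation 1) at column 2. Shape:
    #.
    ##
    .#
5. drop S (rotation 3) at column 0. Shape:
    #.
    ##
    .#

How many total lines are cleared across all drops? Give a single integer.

Answer: 1

Derivation:
Drop 1: I rot1 at col 2 lands with bottom-row=0; cleared 0 line(s) (total 0); column heights now [0 0 4 0], max=4
Drop 2: L rot3 at col 2 lands with bottom-row=2; cleared 0 line(s) (total 0); column heights now [0 0 5 5], max=5
Drop 3: J rot2 at col 1 lands with bottom-row=5; cleared 0 line(s) (total 0); column heights now [0 7 7 7], max=7
Drop 4: S rot1 at col 2 lands with bottom-row=7; cleared 0 line(s) (total 0); column heights now [0 7 10 9], max=10
Drop 5: S rot3 at col 0 lands with bottom-row=7; cleared 1 line(s) (total 1); column heights now [9 8 9 8], max=9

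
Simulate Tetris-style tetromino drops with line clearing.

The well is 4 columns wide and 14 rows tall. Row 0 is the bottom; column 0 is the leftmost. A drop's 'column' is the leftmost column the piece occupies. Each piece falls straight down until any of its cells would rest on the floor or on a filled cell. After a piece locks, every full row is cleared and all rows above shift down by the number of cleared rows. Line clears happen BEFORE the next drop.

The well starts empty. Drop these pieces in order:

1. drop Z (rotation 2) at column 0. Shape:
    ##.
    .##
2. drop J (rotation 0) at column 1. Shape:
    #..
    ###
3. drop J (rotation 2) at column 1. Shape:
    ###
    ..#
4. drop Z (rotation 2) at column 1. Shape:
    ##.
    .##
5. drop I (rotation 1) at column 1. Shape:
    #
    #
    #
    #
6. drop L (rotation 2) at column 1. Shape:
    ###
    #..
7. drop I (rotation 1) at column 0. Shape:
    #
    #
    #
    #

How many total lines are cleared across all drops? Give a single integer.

Answer: 2

Derivation:
Drop 1: Z rot2 at col 0 lands with bottom-row=0; cleared 0 line(s) (total 0); column heights now [2 2 1 0], max=2
Drop 2: J rot0 at col 1 lands with bottom-row=2; cleared 0 line(s) (total 0); column heights now [2 4 3 3], max=4
Drop 3: J rot2 at col 1 lands with bottom-row=3; cleared 0 line(s) (total 0); column heights now [2 5 5 5], max=5
Drop 4: Z rot2 at col 1 lands with bottom-row=5; cleared 0 line(s) (total 0); column heights now [2 7 7 6], max=7
Drop 5: I rot1 at col 1 lands with bottom-row=7; cleared 0 line(s) (total 0); column heights now [2 11 7 6], max=11
Drop 6: L rot2 at col 1 lands with bottom-row=11; cleared 0 line(s) (total 0); column heights now [2 13 13 13], max=13
Drop 7: I rot1 at col 0 lands with bottom-row=2; cleared 2 line(s) (total 2); column heights now [4 11 11 11], max=11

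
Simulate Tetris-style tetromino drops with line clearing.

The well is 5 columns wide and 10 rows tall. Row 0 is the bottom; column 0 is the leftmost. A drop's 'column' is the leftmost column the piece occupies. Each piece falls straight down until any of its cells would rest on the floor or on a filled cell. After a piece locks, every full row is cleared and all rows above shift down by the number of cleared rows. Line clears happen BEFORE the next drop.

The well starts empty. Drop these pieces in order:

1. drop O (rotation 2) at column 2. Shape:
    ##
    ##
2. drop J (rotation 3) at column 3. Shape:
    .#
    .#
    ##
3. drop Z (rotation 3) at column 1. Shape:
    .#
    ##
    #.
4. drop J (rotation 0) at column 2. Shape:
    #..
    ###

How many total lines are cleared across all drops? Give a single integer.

Drop 1: O rot2 at col 2 lands with bottom-row=0; cleared 0 line(s) (total 0); column heights now [0 0 2 2 0], max=2
Drop 2: J rot3 at col 3 lands with bottom-row=2; cleared 0 line(s) (total 0); column heights now [0 0 2 3 5], max=5
Drop 3: Z rot3 at col 1 lands with bottom-row=1; cleared 0 line(s) (total 0); column heights now [0 3 4 3 5], max=5
Drop 4: J rot0 at col 2 lands with bottom-row=5; cleared 0 line(s) (total 0); column heights now [0 3 7 6 6], max=7

Answer: 0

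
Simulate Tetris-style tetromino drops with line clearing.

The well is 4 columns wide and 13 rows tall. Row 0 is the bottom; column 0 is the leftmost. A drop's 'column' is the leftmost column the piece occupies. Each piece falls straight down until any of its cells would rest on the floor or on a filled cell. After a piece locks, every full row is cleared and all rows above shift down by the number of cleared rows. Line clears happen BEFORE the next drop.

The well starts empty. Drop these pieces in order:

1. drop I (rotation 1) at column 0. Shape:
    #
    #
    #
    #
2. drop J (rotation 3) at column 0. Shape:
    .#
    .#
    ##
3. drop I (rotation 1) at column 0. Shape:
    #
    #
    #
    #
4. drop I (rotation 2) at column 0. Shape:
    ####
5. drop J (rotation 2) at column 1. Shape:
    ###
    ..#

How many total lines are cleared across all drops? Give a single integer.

Drop 1: I rot1 at col 0 lands with bottom-row=0; cleared 0 line(s) (total 0); column heights now [4 0 0 0], max=4
Drop 2: J rot3 at col 0 lands with bottom-row=4; cleared 0 line(s) (total 0); column heights now [5 7 0 0], max=7
Drop 3: I rot1 at col 0 lands with bottom-row=5; cleared 0 line(s) (total 0); column heights now [9 7 0 0], max=9
Drop 4: I rot2 at col 0 lands with bottom-row=9; cleared 1 line(s) (total 1); column heights now [9 7 0 0], max=9
Drop 5: J rot2 at col 1 lands with bottom-row=6; cleared 1 line(s) (total 2); column heights now [8 7 0 7], max=8

Answer: 2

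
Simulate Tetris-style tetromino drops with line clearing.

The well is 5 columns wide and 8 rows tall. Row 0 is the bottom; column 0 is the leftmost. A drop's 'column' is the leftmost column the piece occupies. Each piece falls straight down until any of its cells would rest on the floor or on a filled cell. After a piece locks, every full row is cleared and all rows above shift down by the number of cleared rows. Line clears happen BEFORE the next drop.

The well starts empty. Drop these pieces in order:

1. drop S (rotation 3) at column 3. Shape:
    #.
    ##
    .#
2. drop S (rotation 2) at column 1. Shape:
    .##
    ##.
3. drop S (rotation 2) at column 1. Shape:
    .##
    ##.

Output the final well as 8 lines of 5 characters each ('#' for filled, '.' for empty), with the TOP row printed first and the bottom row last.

Drop 1: S rot3 at col 3 lands with bottom-row=0; cleared 0 line(s) (total 0); column heights now [0 0 0 3 2], max=3
Drop 2: S rot2 at col 1 lands with bottom-row=2; cleared 0 line(s) (total 0); column heights now [0 3 4 4 2], max=4
Drop 3: S rot2 at col 1 lands with bottom-row=4; cleared 0 line(s) (total 0); column heights now [0 5 6 6 2], max=6

Answer: .....
.....
..##.
.##..
..##.
.###.
...##
....#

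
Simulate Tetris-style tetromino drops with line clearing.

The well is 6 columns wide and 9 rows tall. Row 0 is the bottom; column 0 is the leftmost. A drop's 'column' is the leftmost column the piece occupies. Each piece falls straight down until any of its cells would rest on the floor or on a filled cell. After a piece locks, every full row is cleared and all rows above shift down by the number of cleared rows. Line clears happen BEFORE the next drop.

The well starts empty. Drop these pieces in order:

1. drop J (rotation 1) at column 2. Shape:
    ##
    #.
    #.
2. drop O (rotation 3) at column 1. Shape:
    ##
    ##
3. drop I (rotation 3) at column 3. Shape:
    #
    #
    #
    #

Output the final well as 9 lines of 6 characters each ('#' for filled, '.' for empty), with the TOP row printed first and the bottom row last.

Drop 1: J rot1 at col 2 lands with bottom-row=0; cleared 0 line(s) (total 0); column heights now [0 0 3 3 0 0], max=3
Drop 2: O rot3 at col 1 lands with bottom-row=3; cleared 0 line(s) (total 0); column heights now [0 5 5 3 0 0], max=5
Drop 3: I rot3 at col 3 lands with bottom-row=3; cleared 0 line(s) (total 0); column heights now [0 5 5 7 0 0], max=7

Answer: ......
......
...#..
...#..
.###..
.###..
..##..
..#...
..#...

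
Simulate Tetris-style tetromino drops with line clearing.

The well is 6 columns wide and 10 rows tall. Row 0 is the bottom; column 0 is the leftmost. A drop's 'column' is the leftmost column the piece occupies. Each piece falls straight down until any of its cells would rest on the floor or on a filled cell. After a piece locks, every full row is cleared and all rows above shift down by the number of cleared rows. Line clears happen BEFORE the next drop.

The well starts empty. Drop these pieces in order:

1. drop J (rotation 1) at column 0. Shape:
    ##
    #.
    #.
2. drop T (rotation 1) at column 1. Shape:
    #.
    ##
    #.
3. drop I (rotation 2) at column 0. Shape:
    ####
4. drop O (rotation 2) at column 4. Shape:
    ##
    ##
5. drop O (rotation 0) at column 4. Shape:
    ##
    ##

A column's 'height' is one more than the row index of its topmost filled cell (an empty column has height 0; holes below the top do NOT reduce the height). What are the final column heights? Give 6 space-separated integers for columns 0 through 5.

Answer: 7 7 7 7 4 4

Derivation:
Drop 1: J rot1 at col 0 lands with bottom-row=0; cleared 0 line(s) (total 0); column heights now [3 3 0 0 0 0], max=3
Drop 2: T rot1 at col 1 lands with bottom-row=3; cleared 0 line(s) (total 0); column heights now [3 6 5 0 0 0], max=6
Drop 3: I rot2 at col 0 lands with bottom-row=6; cleared 0 line(s) (total 0); column heights now [7 7 7 7 0 0], max=7
Drop 4: O rot2 at col 4 lands with bottom-row=0; cleared 0 line(s) (total 0); column heights now [7 7 7 7 2 2], max=7
Drop 5: O rot0 at col 4 lands with bottom-row=2; cleared 0 line(s) (total 0); column heights now [7 7 7 7 4 4], max=7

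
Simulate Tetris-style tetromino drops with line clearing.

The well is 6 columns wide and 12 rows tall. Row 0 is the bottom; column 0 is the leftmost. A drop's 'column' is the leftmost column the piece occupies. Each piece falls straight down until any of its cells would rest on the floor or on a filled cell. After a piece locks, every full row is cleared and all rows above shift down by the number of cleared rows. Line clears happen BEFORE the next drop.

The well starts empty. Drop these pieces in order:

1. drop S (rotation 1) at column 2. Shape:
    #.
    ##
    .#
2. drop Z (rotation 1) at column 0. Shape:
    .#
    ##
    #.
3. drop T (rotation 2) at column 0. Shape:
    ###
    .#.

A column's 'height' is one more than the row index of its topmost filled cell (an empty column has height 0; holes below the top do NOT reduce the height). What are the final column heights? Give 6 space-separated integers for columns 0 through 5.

Answer: 5 5 5 2 0 0

Derivation:
Drop 1: S rot1 at col 2 lands with bottom-row=0; cleared 0 line(s) (total 0); column heights now [0 0 3 2 0 0], max=3
Drop 2: Z rot1 at col 0 lands with bottom-row=0; cleared 0 line(s) (total 0); column heights now [2 3 3 2 0 0], max=3
Drop 3: T rot2 at col 0 lands with bottom-row=3; cleared 0 line(s) (total 0); column heights now [5 5 5 2 0 0], max=5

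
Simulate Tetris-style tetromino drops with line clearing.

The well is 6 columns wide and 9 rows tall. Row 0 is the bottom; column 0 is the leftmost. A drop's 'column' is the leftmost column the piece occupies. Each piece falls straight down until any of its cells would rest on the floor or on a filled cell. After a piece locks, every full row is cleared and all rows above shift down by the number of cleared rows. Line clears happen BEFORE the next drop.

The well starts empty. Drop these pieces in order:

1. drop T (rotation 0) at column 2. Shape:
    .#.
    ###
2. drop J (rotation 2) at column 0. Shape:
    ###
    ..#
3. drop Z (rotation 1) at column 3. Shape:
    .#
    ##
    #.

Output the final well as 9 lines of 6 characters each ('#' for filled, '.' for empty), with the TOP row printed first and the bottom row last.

Drop 1: T rot0 at col 2 lands with bottom-row=0; cleared 0 line(s) (total 0); column heights now [0 0 1 2 1 0], max=2
Drop 2: J rot2 at col 0 lands with bottom-row=1; cleared 0 line(s) (total 0); column heights now [3 3 3 2 1 0], max=3
Drop 3: Z rot1 at col 3 lands with bottom-row=2; cleared 0 line(s) (total 0); column heights now [3 3 3 4 5 0], max=5

Answer: ......
......
......
......
....#.
...##.
####..
..##..
..###.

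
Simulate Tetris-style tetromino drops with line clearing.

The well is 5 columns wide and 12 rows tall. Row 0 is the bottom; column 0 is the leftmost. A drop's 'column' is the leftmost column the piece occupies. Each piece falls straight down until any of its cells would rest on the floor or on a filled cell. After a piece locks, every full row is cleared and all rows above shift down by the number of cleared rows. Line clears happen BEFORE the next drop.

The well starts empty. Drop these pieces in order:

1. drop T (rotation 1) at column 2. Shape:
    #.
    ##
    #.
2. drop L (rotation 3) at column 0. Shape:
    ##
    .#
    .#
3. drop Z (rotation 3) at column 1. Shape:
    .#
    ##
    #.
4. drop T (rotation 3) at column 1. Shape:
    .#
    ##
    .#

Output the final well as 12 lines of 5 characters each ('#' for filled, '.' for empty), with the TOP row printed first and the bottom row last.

Answer: .....
.....
.....
..#..
.##..
..#..
..#..
.##..
.#...
###..
.###.
.##..

Derivation:
Drop 1: T rot1 at col 2 lands with bottom-row=0; cleared 0 line(s) (total 0); column heights now [0 0 3 2 0], max=3
Drop 2: L rot3 at col 0 lands with bottom-row=0; cleared 0 line(s) (total 0); column heights now [3 3 3 2 0], max=3
Drop 3: Z rot3 at col 1 lands with bottom-row=3; cleared 0 line(s) (total 0); column heights now [3 5 6 2 0], max=6
Drop 4: T rot3 at col 1 lands with bottom-row=6; cleared 0 line(s) (total 0); column heights now [3 8 9 2 0], max=9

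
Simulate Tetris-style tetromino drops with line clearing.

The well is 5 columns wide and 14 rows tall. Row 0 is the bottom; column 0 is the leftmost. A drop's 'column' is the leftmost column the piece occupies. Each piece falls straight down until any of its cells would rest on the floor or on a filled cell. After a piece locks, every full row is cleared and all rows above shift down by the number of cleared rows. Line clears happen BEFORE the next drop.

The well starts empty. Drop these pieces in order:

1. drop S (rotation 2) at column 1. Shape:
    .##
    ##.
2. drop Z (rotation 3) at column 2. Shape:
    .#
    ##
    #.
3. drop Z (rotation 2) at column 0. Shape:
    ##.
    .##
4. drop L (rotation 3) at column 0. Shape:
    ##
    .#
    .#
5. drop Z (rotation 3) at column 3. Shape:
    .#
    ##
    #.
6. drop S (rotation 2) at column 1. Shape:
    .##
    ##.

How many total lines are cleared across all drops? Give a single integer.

Drop 1: S rot2 at col 1 lands with bottom-row=0; cleared 0 line(s) (total 0); column heights now [0 1 2 2 0], max=2
Drop 2: Z rot3 at col 2 lands with bottom-row=2; cleared 0 line(s) (total 0); column heights now [0 1 4 5 0], max=5
Drop 3: Z rot2 at col 0 lands with bottom-row=4; cleared 0 line(s) (total 0); column heights now [6 6 5 5 0], max=6
Drop 4: L rot3 at col 0 lands with bottom-row=6; cleared 0 line(s) (total 0); column heights now [9 9 5 5 0], max=9
Drop 5: Z rot3 at col 3 lands with bottom-row=5; cleared 0 line(s) (total 0); column heights now [9 9 5 7 8], max=9
Drop 6: S rot2 at col 1 lands with bottom-row=9; cleared 0 line(s) (total 0); column heights now [9 10 11 11 8], max=11

Answer: 0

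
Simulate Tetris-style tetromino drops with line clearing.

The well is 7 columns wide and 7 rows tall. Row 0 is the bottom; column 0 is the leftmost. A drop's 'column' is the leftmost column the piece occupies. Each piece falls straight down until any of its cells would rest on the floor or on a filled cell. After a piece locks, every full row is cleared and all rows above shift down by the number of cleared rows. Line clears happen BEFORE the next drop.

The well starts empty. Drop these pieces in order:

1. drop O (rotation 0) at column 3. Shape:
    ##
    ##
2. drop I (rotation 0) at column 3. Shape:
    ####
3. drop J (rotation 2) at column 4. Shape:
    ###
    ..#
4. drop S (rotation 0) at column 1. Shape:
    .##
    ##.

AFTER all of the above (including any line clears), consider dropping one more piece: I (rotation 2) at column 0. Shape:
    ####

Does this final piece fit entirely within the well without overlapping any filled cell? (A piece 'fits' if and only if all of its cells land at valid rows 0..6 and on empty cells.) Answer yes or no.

Drop 1: O rot0 at col 3 lands with bottom-row=0; cleared 0 line(s) (total 0); column heights now [0 0 0 2 2 0 0], max=2
Drop 2: I rot0 at col 3 lands with bottom-row=2; cleared 0 line(s) (total 0); column heights now [0 0 0 3 3 3 3], max=3
Drop 3: J rot2 at col 4 lands with bottom-row=3; cleared 0 line(s) (total 0); column heights now [0 0 0 3 5 5 5], max=5
Drop 4: S rot0 at col 1 lands with bottom-row=2; cleared 0 line(s) (total 0); column heights now [0 3 4 4 5 5 5], max=5
Test piece I rot2 at col 0 (width 4): heights before test = [0 3 4 4 5 5 5]; fits = True

Answer: yes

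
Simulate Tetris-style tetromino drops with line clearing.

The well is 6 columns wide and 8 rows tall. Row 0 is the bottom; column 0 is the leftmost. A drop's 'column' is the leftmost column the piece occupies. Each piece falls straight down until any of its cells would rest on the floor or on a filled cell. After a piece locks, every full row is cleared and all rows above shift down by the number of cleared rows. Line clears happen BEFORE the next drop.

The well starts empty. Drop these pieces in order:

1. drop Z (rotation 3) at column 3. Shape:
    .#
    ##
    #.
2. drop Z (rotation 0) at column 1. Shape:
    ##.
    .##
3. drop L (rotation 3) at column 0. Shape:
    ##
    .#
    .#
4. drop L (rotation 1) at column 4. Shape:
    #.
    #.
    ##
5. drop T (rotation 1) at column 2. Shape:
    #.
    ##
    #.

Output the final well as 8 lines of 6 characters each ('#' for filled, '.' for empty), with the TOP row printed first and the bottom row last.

Answer: ......
###...
.####.
.##.#.
.##.##
..###.
...##.
...#..

Derivation:
Drop 1: Z rot3 at col 3 lands with bottom-row=0; cleared 0 line(s) (total 0); column heights now [0 0 0 2 3 0], max=3
Drop 2: Z rot0 at col 1 lands with bottom-row=2; cleared 0 line(s) (total 0); column heights now [0 4 4 3 3 0], max=4
Drop 3: L rot3 at col 0 lands with bottom-row=4; cleared 0 line(s) (total 0); column heights now [7 7 4 3 3 0], max=7
Drop 4: L rot1 at col 4 lands with bottom-row=3; cleared 0 line(s) (total 0); column heights now [7 7 4 3 6 4], max=7
Drop 5: T rot1 at col 2 lands with bottom-row=4; cleared 0 line(s) (total 0); column heights now [7 7 7 6 6 4], max=7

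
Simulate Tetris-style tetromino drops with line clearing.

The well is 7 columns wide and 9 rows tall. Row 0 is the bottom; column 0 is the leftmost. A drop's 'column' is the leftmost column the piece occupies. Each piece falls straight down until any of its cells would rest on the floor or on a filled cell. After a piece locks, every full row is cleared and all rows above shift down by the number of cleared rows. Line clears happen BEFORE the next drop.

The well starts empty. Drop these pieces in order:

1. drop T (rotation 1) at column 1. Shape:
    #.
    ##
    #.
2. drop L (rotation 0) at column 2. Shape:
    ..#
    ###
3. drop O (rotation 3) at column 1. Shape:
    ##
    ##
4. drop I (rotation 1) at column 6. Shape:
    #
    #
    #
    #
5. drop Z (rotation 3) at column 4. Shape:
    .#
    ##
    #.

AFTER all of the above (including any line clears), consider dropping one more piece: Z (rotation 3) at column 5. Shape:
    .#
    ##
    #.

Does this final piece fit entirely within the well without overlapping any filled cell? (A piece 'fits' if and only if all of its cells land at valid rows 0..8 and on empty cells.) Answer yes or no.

Answer: no

Derivation:
Drop 1: T rot1 at col 1 lands with bottom-row=0; cleared 0 line(s) (total 0); column heights now [0 3 2 0 0 0 0], max=3
Drop 2: L rot0 at col 2 lands with bottom-row=2; cleared 0 line(s) (total 0); column heights now [0 3 3 3 4 0 0], max=4
Drop 3: O rot3 at col 1 lands with bottom-row=3; cleared 0 line(s) (total 0); column heights now [0 5 5 3 4 0 0], max=5
Drop 4: I rot1 at col 6 lands with bottom-row=0; cleared 0 line(s) (total 0); column heights now [0 5 5 3 4 0 4], max=5
Drop 5: Z rot3 at col 4 lands with bottom-row=4; cleared 0 line(s) (total 0); column heights now [0 5 5 3 6 7 4], max=7
Test piece Z rot3 at col 5 (width 2): heights before test = [0 5 5 3 6 7 4]; fits = False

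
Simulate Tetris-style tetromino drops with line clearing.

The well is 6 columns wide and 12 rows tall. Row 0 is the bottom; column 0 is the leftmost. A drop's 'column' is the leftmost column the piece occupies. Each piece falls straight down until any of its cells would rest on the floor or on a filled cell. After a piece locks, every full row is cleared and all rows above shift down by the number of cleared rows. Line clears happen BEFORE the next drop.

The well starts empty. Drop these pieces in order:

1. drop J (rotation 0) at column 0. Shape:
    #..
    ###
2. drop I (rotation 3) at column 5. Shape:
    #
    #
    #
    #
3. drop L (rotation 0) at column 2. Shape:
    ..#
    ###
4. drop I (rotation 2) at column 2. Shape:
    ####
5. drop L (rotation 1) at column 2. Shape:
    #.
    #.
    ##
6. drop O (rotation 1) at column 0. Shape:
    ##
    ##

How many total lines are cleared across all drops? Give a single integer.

Drop 1: J rot0 at col 0 lands with bottom-row=0; cleared 0 line(s) (total 0); column heights now [2 1 1 0 0 0], max=2
Drop 2: I rot3 at col 5 lands with bottom-row=0; cleared 0 line(s) (total 0); column heights now [2 1 1 0 0 4], max=4
Drop 3: L rot0 at col 2 lands with bottom-row=1; cleared 0 line(s) (total 0); column heights now [2 1 2 2 3 4], max=4
Drop 4: I rot2 at col 2 lands with bottom-row=4; cleared 0 line(s) (total 0); column heights now [2 1 5 5 5 5], max=5
Drop 5: L rot1 at col 2 lands with bottom-row=5; cleared 0 line(s) (total 0); column heights now [2 1 8 6 5 5], max=8
Drop 6: O rot1 at col 0 lands with bottom-row=2; cleared 0 line(s) (total 0); column heights now [4 4 8 6 5 5], max=8

Answer: 0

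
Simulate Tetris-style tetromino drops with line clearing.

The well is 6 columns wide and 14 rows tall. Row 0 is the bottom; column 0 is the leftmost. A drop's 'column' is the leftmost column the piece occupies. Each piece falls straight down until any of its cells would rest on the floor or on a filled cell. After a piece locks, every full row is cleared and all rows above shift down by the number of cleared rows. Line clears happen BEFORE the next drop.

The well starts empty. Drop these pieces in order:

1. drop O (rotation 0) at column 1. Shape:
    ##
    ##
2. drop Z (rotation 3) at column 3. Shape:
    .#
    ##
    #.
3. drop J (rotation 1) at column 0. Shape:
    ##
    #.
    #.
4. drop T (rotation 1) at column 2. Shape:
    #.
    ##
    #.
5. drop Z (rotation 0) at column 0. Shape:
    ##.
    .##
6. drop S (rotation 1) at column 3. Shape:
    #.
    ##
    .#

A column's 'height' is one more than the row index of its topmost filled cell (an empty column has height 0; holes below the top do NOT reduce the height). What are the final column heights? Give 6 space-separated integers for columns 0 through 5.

Answer: 7 7 6 6 5 0

Derivation:
Drop 1: O rot0 at col 1 lands with bottom-row=0; cleared 0 line(s) (total 0); column heights now [0 2 2 0 0 0], max=2
Drop 2: Z rot3 at col 3 lands with bottom-row=0; cleared 0 line(s) (total 0); column heights now [0 2 2 2 3 0], max=3
Drop 3: J rot1 at col 0 lands with bottom-row=0; cleared 0 line(s) (total 0); column heights now [3 3 2 2 3 0], max=3
Drop 4: T rot1 at col 2 lands with bottom-row=2; cleared 0 line(s) (total 0); column heights now [3 3 5 4 3 0], max=5
Drop 5: Z rot0 at col 0 lands with bottom-row=5; cleared 0 line(s) (total 0); column heights now [7 7 6 4 3 0], max=7
Drop 6: S rot1 at col 3 lands with bottom-row=3; cleared 0 line(s) (total 0); column heights now [7 7 6 6 5 0], max=7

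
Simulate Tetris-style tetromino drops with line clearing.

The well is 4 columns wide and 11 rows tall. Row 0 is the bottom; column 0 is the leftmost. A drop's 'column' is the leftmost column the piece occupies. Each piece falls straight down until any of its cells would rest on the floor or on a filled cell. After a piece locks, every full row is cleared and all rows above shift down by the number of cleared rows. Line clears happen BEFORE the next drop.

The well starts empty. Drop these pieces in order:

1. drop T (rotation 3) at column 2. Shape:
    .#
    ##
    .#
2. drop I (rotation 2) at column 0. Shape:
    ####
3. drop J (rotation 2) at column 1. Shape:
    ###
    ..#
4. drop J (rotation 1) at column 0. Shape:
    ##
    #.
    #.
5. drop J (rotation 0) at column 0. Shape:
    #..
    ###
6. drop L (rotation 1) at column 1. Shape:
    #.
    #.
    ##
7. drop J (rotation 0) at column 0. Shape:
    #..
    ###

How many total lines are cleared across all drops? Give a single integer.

Answer: 2

Derivation:
Drop 1: T rot3 at col 2 lands with bottom-row=0; cleared 0 line(s) (total 0); column heights now [0 0 2 3], max=3
Drop 2: I rot2 at col 0 lands with bottom-row=3; cleared 1 line(s) (total 1); column heights now [0 0 2 3], max=3
Drop 3: J rot2 at col 1 lands with bottom-row=3; cleared 0 line(s) (total 1); column heights now [0 5 5 5], max=5
Drop 4: J rot1 at col 0 lands with bottom-row=3; cleared 1 line(s) (total 2); column heights now [5 5 2 4], max=5
Drop 5: J rot0 at col 0 lands with bottom-row=5; cleared 0 line(s) (total 2); column heights now [7 6 6 4], max=7
Drop 6: L rot1 at col 1 lands with bottom-row=6; cleared 0 line(s) (total 2); column heights now [7 9 7 4], max=9
Drop 7: J rot0 at col 0 lands with bottom-row=9; cleared 0 line(s) (total 2); column heights now [11 10 10 4], max=11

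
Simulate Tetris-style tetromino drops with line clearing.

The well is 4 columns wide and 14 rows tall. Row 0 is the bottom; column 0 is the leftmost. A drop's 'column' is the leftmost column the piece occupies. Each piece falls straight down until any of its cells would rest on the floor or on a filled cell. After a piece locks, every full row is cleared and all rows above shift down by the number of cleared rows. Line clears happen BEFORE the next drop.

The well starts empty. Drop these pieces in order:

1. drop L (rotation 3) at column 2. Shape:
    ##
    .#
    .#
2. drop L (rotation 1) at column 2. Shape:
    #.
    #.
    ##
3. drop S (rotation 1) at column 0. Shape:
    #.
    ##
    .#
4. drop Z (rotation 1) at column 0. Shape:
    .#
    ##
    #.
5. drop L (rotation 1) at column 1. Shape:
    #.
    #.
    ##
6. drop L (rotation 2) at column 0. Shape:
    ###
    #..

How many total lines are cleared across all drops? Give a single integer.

Drop 1: L rot3 at col 2 lands with bottom-row=0; cleared 0 line(s) (total 0); column heights now [0 0 3 3], max=3
Drop 2: L rot1 at col 2 lands with bottom-row=3; cleared 0 line(s) (total 0); column heights now [0 0 6 4], max=6
Drop 3: S rot1 at col 0 lands with bottom-row=0; cleared 0 line(s) (total 0); column heights now [3 2 6 4], max=6
Drop 4: Z rot1 at col 0 lands with bottom-row=3; cleared 0 line(s) (total 0); column heights now [5 6 6 4], max=6
Drop 5: L rot1 at col 1 lands with bottom-row=6; cleared 0 line(s) (total 0); column heights now [5 9 7 4], max=9
Drop 6: L rot2 at col 0 lands with bottom-row=8; cleared 0 line(s) (total 0); column heights now [10 10 10 4], max=10

Answer: 0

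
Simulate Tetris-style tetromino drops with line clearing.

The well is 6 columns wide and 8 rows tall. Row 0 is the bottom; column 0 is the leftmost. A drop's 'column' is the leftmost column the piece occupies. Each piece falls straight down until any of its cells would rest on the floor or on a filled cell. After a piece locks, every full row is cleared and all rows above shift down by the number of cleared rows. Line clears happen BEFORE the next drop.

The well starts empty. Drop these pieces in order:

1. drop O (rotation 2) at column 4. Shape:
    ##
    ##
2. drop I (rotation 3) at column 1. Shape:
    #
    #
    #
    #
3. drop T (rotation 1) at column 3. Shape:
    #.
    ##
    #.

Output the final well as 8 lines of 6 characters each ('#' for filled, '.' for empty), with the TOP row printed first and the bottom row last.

Drop 1: O rot2 at col 4 lands with bottom-row=0; cleared 0 line(s) (total 0); column heights now [0 0 0 0 2 2], max=2
Drop 2: I rot3 at col 1 lands with bottom-row=0; cleared 0 line(s) (total 0); column heights now [0 4 0 0 2 2], max=4
Drop 3: T rot1 at col 3 lands with bottom-row=1; cleared 0 line(s) (total 0); column heights now [0 4 0 4 3 2], max=4

Answer: ......
......
......
......
.#.#..
.#.##.
.#.###
.#..##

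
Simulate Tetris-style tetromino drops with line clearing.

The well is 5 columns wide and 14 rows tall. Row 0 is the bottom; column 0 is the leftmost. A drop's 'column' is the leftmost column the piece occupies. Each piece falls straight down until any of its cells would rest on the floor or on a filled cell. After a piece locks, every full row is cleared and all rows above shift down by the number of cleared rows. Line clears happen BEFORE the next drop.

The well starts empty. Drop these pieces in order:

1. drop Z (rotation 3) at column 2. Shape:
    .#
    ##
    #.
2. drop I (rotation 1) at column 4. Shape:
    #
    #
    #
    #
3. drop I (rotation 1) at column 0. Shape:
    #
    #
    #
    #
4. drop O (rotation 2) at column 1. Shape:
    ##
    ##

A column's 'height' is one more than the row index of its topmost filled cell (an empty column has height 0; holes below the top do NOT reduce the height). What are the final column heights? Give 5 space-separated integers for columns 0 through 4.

Answer: 3 3 3 2 3

Derivation:
Drop 1: Z rot3 at col 2 lands with bottom-row=0; cleared 0 line(s) (total 0); column heights now [0 0 2 3 0], max=3
Drop 2: I rot1 at col 4 lands with bottom-row=0; cleared 0 line(s) (total 0); column heights now [0 0 2 3 4], max=4
Drop 3: I rot1 at col 0 lands with bottom-row=0; cleared 0 line(s) (total 0); column heights now [4 0 2 3 4], max=4
Drop 4: O rot2 at col 1 lands with bottom-row=2; cleared 1 line(s) (total 1); column heights now [3 3 3 2 3], max=3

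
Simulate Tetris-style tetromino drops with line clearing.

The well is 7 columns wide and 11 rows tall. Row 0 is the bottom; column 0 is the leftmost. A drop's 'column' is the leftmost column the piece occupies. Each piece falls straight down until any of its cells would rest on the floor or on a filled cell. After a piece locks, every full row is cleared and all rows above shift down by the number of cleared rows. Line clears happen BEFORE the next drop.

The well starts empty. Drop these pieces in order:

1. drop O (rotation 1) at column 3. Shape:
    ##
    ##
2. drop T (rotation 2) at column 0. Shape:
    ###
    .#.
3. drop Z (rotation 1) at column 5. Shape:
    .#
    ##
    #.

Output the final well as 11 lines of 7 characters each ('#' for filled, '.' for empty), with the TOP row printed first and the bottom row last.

Answer: .......
.......
.......
.......
.......
.......
.......
.......
.......
......#
.#.###.

Derivation:
Drop 1: O rot1 at col 3 lands with bottom-row=0; cleared 0 line(s) (total 0); column heights now [0 0 0 2 2 0 0], max=2
Drop 2: T rot2 at col 0 lands with bottom-row=0; cleared 0 line(s) (total 0); column heights now [2 2 2 2 2 0 0], max=2
Drop 3: Z rot1 at col 5 lands with bottom-row=0; cleared 1 line(s) (total 1); column heights now [0 1 0 1 1 1 2], max=2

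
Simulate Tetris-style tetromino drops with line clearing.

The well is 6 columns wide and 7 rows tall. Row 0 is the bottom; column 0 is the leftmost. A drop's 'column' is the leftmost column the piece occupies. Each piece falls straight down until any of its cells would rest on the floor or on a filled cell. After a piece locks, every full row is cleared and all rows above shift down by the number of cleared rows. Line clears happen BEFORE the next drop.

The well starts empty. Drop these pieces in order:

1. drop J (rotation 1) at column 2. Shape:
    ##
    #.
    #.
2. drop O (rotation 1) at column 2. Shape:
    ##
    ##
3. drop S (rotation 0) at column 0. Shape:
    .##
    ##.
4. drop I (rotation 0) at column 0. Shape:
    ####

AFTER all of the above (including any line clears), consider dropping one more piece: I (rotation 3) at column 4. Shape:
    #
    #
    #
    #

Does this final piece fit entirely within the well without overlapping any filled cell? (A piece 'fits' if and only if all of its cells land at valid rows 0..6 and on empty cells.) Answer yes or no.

Drop 1: J rot1 at col 2 lands with bottom-row=0; cleared 0 line(s) (total 0); column heights now [0 0 3 3 0 0], max=3
Drop 2: O rot1 at col 2 lands with bottom-row=3; cleared 0 line(s) (total 0); column heights now [0 0 5 5 0 0], max=5
Drop 3: S rot0 at col 0 lands with bottom-row=4; cleared 0 line(s) (total 0); column heights now [5 6 6 5 0 0], max=6
Drop 4: I rot0 at col 0 lands with bottom-row=6; cleared 0 line(s) (total 0); column heights now [7 7 7 7 0 0], max=7
Test piece I rot3 at col 4 (width 1): heights before test = [7 7 7 7 0 0]; fits = True

Answer: yes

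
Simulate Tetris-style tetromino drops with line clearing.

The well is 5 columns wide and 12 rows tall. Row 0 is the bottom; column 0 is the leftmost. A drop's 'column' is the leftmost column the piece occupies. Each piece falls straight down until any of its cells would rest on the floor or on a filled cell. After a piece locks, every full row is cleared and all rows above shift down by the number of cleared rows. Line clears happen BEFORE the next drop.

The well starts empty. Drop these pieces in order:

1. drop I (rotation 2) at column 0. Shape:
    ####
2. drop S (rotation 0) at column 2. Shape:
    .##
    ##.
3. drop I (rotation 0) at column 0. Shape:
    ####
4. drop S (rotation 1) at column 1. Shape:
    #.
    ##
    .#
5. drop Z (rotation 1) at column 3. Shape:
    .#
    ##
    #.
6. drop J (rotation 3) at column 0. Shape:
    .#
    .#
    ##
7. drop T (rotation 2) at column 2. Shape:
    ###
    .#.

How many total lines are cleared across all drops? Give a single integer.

Drop 1: I rot2 at col 0 lands with bottom-row=0; cleared 0 line(s) (total 0); column heights now [1 1 1 1 0], max=1
Drop 2: S rot0 at col 2 lands with bottom-row=1; cleared 0 line(s) (total 0); column heights now [1 1 2 3 3], max=3
Drop 3: I rot0 at col 0 lands with bottom-row=3; cleared 0 line(s) (total 0); column heights now [4 4 4 4 3], max=4
Drop 4: S rot1 at col 1 lands with bottom-row=4; cleared 0 line(s) (total 0); column heights now [4 7 6 4 3], max=7
Drop 5: Z rot1 at col 3 lands with bottom-row=4; cleared 0 line(s) (total 0); column heights now [4 7 6 6 7], max=7
Drop 6: J rot3 at col 0 lands with bottom-row=7; cleared 0 line(s) (total 0); column heights now [8 10 6 6 7], max=10
Drop 7: T rot2 at col 2 lands with bottom-row=6; cleared 1 line(s) (total 1); column heights now [4 9 6 7 7], max=9

Answer: 1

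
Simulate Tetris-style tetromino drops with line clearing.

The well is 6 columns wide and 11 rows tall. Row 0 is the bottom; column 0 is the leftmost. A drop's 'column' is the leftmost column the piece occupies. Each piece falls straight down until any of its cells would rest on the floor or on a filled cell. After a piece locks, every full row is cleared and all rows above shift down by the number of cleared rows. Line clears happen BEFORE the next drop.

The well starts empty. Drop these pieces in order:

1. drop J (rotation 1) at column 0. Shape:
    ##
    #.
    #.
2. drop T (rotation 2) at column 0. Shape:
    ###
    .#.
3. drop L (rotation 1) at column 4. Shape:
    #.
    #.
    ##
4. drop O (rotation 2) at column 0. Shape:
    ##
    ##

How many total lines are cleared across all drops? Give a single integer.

Answer: 0

Derivation:
Drop 1: J rot1 at col 0 lands with bottom-row=0; cleared 0 line(s) (total 0); column heights now [3 3 0 0 0 0], max=3
Drop 2: T rot2 at col 0 lands with bottom-row=3; cleared 0 line(s) (total 0); column heights now [5 5 5 0 0 0], max=5
Drop 3: L rot1 at col 4 lands with bottom-row=0; cleared 0 line(s) (total 0); column heights now [5 5 5 0 3 1], max=5
Drop 4: O rot2 at col 0 lands with bottom-row=5; cleared 0 line(s) (total 0); column heights now [7 7 5 0 3 1], max=7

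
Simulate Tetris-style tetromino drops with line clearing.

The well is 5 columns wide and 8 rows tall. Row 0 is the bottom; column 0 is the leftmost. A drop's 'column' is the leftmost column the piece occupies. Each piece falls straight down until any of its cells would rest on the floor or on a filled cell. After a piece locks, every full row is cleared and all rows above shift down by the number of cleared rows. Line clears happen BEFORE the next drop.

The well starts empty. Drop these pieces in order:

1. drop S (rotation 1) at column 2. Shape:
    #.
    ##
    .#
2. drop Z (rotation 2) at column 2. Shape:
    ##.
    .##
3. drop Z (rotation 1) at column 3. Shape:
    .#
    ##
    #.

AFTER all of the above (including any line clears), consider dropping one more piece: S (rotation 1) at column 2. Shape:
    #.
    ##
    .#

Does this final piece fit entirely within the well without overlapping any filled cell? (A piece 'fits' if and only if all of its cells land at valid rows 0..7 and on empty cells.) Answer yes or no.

Answer: no

Derivation:
Drop 1: S rot1 at col 2 lands with bottom-row=0; cleared 0 line(s) (total 0); column heights now [0 0 3 2 0], max=3
Drop 2: Z rot2 at col 2 lands with bottom-row=2; cleared 0 line(s) (total 0); column heights now [0 0 4 4 3], max=4
Drop 3: Z rot1 at col 3 lands with bottom-row=4; cleared 0 line(s) (total 0); column heights now [0 0 4 6 7], max=7
Test piece S rot1 at col 2 (width 2): heights before test = [0 0 4 6 7]; fits = False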